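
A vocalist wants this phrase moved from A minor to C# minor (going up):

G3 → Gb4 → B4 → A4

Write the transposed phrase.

B3 Bb4 D#5 C#5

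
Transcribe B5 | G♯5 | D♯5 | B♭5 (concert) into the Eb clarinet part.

G#5 E#5 B#4 G5

The Eb clarinet sounds a minor third above written, so the written part must be a minor third below concert — transpose each note down.
B5 -> G#5
G#5 -> E#5
D#5 -> B#4
Bb5 -> G5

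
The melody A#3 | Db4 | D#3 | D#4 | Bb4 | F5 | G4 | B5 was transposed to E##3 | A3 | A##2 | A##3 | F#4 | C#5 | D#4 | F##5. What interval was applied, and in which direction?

down a diminished fourth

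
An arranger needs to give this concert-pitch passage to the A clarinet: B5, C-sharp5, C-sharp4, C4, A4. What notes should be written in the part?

D6 E5 E4 Eb4 C5

The A clarinet sounds a minor third below written, so the written part must be a minor third above concert — transpose each note up.
B5 → D6
C#5 → E5
C#4 → E4
C4 → Eb4
A4 → C5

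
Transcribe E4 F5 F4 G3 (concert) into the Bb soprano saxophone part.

The Bb soprano saxophone sounds a major second below written, so the written part must be a major second above concert — transpose each note up.
E4 -> F#4
F5 -> G5
F4 -> G4
G3 -> A3

F#4 G5 G4 A3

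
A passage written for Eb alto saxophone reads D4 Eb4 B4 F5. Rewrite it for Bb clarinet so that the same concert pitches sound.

G3 Ab3 E4 Bb4

First find concert pitch: the Eb alto saxophone sounds a major sixth below written, so D4 Eb4 B4 F5 sounds F3 Gb3 D4 Ab4.
Then write for Bb clarinet: it sounds a major second below written, so the part must be a major second above concert.
F3 → G3
Gb3 → Ab3
D4 → E4
Ab4 → Bb4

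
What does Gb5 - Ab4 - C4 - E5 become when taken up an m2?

Gb5 -> Abb5
Ab4 -> Bbb4
C4 -> Db4
E5 -> F5

Abb5 Bbb4 Db4 F5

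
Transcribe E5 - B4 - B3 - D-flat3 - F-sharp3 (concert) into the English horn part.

B5 F#5 F#4 Ab3 C#4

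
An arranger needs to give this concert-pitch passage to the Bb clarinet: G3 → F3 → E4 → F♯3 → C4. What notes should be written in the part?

A3 G3 F#4 G#3 D4

The Bb clarinet sounds a major second below written, so the written part must be a major second above concert — transpose each note up.
G3 gives A3
F3 gives G3
E4 gives F#4
F#3 gives G#3
C4 gives D4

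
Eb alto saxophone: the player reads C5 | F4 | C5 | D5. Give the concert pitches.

Eb4 Ab3 Eb4 F4

Written C4 on the Eb alto saxophone sounds as Eb3, a major sixth lower; apply that shift to every note.
C5 becomes Eb4
F4 becomes Ab3
C5 becomes Eb4
D5 becomes F4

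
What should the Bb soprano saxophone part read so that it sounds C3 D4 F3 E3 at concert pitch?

Written C4 sounds as Bb3 on the Bb soprano saxophone, so concert pitches are written a major second up.
C3 to D3
D4 to E4
F3 to G3
E3 to F#3

D3 E4 G3 F#3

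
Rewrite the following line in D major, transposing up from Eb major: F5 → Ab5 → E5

E6 G6 D#6

From Eb up to D is a major seventh; apply that to each pitch.
F5 to E6
Ab5 to G6
E5 to D#6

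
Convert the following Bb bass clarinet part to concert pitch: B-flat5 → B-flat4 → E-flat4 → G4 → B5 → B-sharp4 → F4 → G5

Ab4 Ab3 Db3 F3 A4 A#3 Eb3 F4

Written C4 on the Bb bass clarinet sounds as Bb2, a major ninth lower; apply that shift to every note.
Bb5 -> Ab4
Bb4 -> Ab3
Eb4 -> Db3
G4 -> F3
B5 -> A4
B#4 -> A#3
F4 -> Eb3
G5 -> F4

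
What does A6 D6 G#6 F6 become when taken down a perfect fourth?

E6 A5 D#6 C6

A6 down a perfect fourth is E6.
D6: a fourth down reaches A, and 5 semitones makes it A5.
G#6: a fourth down reaches D, and 5 semitones makes it D#6.
F6 down a perfect fourth is C6.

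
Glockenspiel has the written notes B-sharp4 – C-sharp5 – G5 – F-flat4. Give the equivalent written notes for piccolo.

B#5 C#6 G6 Fb5

First find concert pitch: the glockenspiel sounds a perfect fifteenth above written, so B-sharp4 C-sharp5 G5 F-flat4 sounds B#6 C#7 G7 Fb6.
Then write for piccolo: it sounds a perfect octave above written, so the part must be a perfect octave below concert.
B#6 → B#5
C#7 → C#6
G7 → G6
Fb6 → Fb5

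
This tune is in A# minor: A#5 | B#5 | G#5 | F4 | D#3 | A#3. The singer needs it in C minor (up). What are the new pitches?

C6 D6 Bb5 Abb4 F3 C4

A# minor to C minor up is a diminished third, so every note moves up by that interval.
A#5 becomes C6
B#5 becomes D6
G#5 becomes Bb5
F4 becomes Abb4
D#3 becomes F3
A#3 becomes C4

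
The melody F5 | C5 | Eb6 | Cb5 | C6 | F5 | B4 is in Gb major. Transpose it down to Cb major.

Gb major to Cb major down is a perfect fifth, so every note moves down by that interval.
F5 → Bb4
C5 → F4
Eb6 → Ab5
Cb5 → Fb4
C6 → F5
F5 → Bb4
B4 → E4

Bb4 F4 Ab5 Fb4 F5 Bb4 E4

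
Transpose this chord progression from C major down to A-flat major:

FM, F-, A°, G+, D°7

C major down to A-flat major is a major third; each chord root moves by that interval while the quality stays the same.
FM: root F down a major third → Db, giving DbM.
F-: root F down a major third → Db, giving Db-.
A°: root A down a major third → F, giving F°.
G+: root G down a major third → Eb, giving Eb+.
D°7: root D down a major third → Bb, giving Bb°7.

DbM Db- F° Eb+ Bb°7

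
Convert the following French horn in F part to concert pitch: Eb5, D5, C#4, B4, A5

Ab4 G4 F#3 E4 D5

Written C4 on the French horn in F sounds as F3, a perfect fifth lower; apply that shift to every note.
Eb5 to Ab4
D5 to G4
C#4 to F#3
B4 to E4
A5 to D5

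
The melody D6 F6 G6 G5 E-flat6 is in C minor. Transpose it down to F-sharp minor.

C minor to F-sharp minor down is a diminished fifth, so every note moves down by that interval.
D6 → G#5
F6 → B5
G6 → C#6
G5 → C#5
Eb6 → A5

G#5 B5 C#6 C#5 A5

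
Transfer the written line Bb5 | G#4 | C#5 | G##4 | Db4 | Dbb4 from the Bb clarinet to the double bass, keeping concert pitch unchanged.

Ab6 F#5 B5 F##5 Cb5 Cbb5

First find concert pitch: the Bb clarinet sounds a major second below written, so Bb5 G#4 C#5 G##4 Db4 Dbb4 sounds Ab5 F#4 B4 F##4 Cb4 Cbb4.
Then write for double bass: it sounds a perfect octave below written, so the part must be a perfect octave above concert.
Ab5 → Ab6
F#4 → F#5
B4 → B5
F##4 → F##5
Cb4 → Cb5
Cbb4 → Cbb5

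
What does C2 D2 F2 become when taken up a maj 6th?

A major sixth up from C2 gives A2.
A major sixth up from D2 gives B2.
A major sixth up from F2 gives D3.

A2 B2 D3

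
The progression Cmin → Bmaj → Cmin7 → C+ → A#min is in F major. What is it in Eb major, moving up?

F major up to Eb major is a minor seventh; each chord root moves by that interval while the quality stays the same.
Cmin: root C up a minor seventh → Bb, giving Bbmin.
Bmaj: root B up a minor seventh → A, giving Amaj.
Cmin7: root C up a minor seventh → Bb, giving Bbmin7.
C+: root C up a minor seventh → Bb, giving Bb+.
A#min: root A# up a minor seventh → G#, giving G#min.

Bbmin Amaj Bbmin7 Bb+ G#min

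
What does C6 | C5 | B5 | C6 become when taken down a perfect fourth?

C6 gives G5
C5 gives G4
B5 gives F#5
C6 gives G5

G5 G4 F#5 G5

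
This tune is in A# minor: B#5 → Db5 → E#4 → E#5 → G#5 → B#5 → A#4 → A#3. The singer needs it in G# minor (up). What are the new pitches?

A# minor to G# minor up is a minor seventh, so every note moves up by that interval.
B#5 to A#6
Db5 to Cb6
E#4 to D#5
E#5 to D#6
G#5 to F#6
B#5 to A#6
A#4 to G#5
A#3 to G#4

A#6 Cb6 D#5 D#6 F#6 A#6 G#5 G#4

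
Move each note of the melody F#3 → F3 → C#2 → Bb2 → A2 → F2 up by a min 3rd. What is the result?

A3 Ab3 E2 Db3 C3 Ab2

F#3 to A3
F3 to Ab3
C#2 to E2
Bb2 to Db3
A2 to C3
F2 to Ab2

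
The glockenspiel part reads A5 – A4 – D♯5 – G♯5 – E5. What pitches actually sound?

The glockenspiel sounds a perfect fifteenth above written, so transpose each written note up a perfect fifteenth.
A5 to A7
A4 to A6
D#5 to D#7
G#5 to G#7
E5 to E7

A7 A6 D#7 G#7 E7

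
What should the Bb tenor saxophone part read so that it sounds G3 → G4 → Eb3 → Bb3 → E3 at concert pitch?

A4 A5 F4 C5 F#4

Written C4 sounds as Bb2 on the Bb tenor saxophone, so concert pitches are written a major ninth up.
G3 becomes A4
G4 becomes A5
Eb3 becomes F4
Bb3 becomes C5
E3 becomes F#4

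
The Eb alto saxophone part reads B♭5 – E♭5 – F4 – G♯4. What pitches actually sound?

The Eb alto saxophone sounds a major sixth below written, so transpose each written note down a major sixth.
Bb5 → Db5
Eb5 → Gb4
F4 → Ab3
G#4 → B3

Db5 Gb4 Ab3 B3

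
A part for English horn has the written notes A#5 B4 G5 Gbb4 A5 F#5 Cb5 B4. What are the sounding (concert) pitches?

D#5 E4 C5 Cbb4 D5 B4 Fb4 E4

The English horn sounds a perfect fifth below written, so transpose each written note down a perfect fifth.
A#5 becomes D#5
B4 becomes E4
G5 becomes C5
Gbb4 becomes Cbb4
A5 becomes D5
F#5 becomes B4
Cb5 becomes Fb4
B4 becomes E4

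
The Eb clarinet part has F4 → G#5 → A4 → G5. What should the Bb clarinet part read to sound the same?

First find concert pitch: the Eb clarinet sounds a minor third above written, so F4 G#5 A4 G5 sounds Ab4 B5 C5 Bb5.
Then write for Bb clarinet: it sounds a major second below written, so the part must be a major second above concert.
Ab4 → Bb4
B5 → C#6
C5 → D5
Bb5 → C6

Bb4 C#6 D5 C6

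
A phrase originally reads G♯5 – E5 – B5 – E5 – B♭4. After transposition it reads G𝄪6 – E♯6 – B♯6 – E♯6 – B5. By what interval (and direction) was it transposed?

up an augmented octave

From G#5 to G##6 is 8 letter names — an octave of some quality.
G#5 to G##6 is 13 semitones, which makes it an augmented octave; the second version is higher, so the direction is up.
Checking another pair — Bb4 → B5 — gives the same interval.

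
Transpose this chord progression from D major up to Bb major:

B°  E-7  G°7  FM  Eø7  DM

G° C-7 Eb°7 DbM Cø7 BbM

D major up to Bb major is a minor sixth; each chord root moves by that interval while the quality stays the same.
B°: root B up a minor sixth → G, giving G°.
E-7: root E up a minor sixth → C, giving C-7.
G°7: root G up a minor sixth → Eb, giving Eb°7.
FM: root F up a minor sixth → Db, giving DbM.
Eø7: root E up a minor sixth → C, giving Cø7.
DM: root D up a minor sixth → Bb, giving BbM.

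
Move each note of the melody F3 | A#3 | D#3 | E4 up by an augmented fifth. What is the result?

C#4 E##4 A##3 B#4

F3 to C#4
A#3 to E##4
D#3 to A##3
E4 to B#4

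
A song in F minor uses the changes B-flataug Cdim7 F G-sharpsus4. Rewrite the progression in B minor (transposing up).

F minor up to B minor is an augmented fourth; each chord root moves by that interval while the quality stays the same.
B-flataug: root B-flat up an augmented fourth → E, giving Eaug.
Cdim7: root C up an augmented fourth → F#, giving F#dim7.
F: root F up an augmented fourth → B, giving B.
G-sharpsus4: root G-sharp up an augmented fourth → C##, giving C##sus4.

Eaug F#dim7 B C##sus4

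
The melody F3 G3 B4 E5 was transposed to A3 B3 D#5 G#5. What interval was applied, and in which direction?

Take the first pair: F3 → A3. F to A spans 3 letter names, so the interval is some kind of third.
F3 to A3 is 4 semitones, which makes it a major third; the second version is higher, so the direction is up.
Checking another pair — E5 → G#5 — gives the same interval.

up a major third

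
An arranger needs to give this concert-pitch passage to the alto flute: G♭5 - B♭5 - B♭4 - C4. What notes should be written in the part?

Cb6 Eb6 Eb5 F4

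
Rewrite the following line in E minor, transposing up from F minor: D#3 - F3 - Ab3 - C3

F minor to E minor up is a major seventh, so every note moves up by that interval.
D#3 → C##4
F3 → E4
Ab3 → G4
C3 → B3

C##4 E4 G4 B3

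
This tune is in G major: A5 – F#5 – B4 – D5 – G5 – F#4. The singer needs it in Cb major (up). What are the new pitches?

Db6 Bb5 Eb5 Gb5 Cb6 Bb4

From G up to Cb is a diminished fourth; apply that to each pitch.
A5 -> Db6
F#5 -> Bb5
B4 -> Eb5
D5 -> Gb5
G5 -> Cb6
F#4 -> Bb4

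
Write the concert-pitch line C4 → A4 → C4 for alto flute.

The alto flute sounds a perfect fourth below written, so the written part must be a perfect fourth above concert — transpose each note up.
C4 becomes F4
A4 becomes D5
C4 becomes F4

F4 D5 F4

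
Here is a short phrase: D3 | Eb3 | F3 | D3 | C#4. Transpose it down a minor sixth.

A minor sixth down from D3 gives F#2.
A minor sixth down from Eb3 gives G2.
A minor sixth down from F3 gives A2.
A minor sixth down from D3 gives F#2.
A minor sixth down from C#4 gives E#3.

F#2 G2 A2 F#2 E#3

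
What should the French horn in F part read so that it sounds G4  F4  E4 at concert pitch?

D5 C5 B4

Written C4 sounds as F3 on the French horn in F, so concert pitches are written a perfect fifth up.
G4 → D5
F4 → C5
E4 → B4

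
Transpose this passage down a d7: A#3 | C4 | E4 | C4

B##2 D#3 F##3 D#3

A diminished seventh down from A#3 gives B##2.
C4 down a diminished seventh is D#3.
A diminished seventh down from E4 gives F##3.
C4: a seventh down reaches D, and 9 semitones makes it D#3.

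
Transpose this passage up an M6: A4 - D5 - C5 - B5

A major sixth up from A4 gives F#5.
D5 up a major sixth is B5.
A major sixth up from C5 gives A5.
B5 up a major sixth is G#6.

F#5 B5 A5 G#6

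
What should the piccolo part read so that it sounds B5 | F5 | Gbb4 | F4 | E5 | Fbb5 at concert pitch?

The piccolo sounds a perfect octave above written, so the written part must be a perfect octave below concert — transpose each note down.
B5 becomes B4
F5 becomes F4
Gbb4 becomes Gbb3
F4 becomes F3
E5 becomes E4
Fbb5 becomes Fbb4

B4 F4 Gbb3 F3 E4 Fbb4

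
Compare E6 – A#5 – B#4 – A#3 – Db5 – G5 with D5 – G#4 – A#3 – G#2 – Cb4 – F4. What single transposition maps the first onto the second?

down a major ninth

From E6 to D5 is 9 letter names — a ninth of some quality.
D5 to E6 is 14 semitones, which makes it a major ninth; the second version is lower, so the direction is down.
Checking another pair — G5 → F4 — gives the same interval.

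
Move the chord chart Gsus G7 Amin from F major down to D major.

Esus E7 F#min

F major down to D major is a minor third; each chord root moves by that interval while the quality stays the same.
Gsus: root G down a minor third → E, giving Esus.
G7: root G down a minor third → E, giving E7.
Amin: root A down a minor third → F#, giving F#min.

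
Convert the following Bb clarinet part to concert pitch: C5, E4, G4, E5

Bb4 D4 F4 D5

Written C4 on the Bb clarinet sounds as Bb3, a major second lower; apply that shift to every note.
C5 -> Bb4
E4 -> D4
G4 -> F4
E5 -> D5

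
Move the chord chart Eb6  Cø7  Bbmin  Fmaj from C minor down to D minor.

F6 Dø7 Cmin Gmaj

C minor down to D minor is a minor seventh; each chord root moves by that interval while the quality stays the same.
Eb6: root Eb down a minor seventh → F, giving F6.
Cø7: root C down a minor seventh → D, giving Dø7.
Bbmin: root Bb down a minor seventh → C, giving Cmin.
Fmaj: root F down a minor seventh → G, giving Gmaj.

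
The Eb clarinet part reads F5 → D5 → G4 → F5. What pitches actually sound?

Written C4 on the Eb clarinet sounds as Eb4, a minor third higher; apply that shift to every note.
F5 -> Ab5
D5 -> F5
G4 -> Bb4
F5 -> Ab5

Ab5 F5 Bb4 Ab5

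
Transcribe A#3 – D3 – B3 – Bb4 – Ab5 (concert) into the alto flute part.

Written C4 sounds as G3 on the alto flute, so concert pitches are written a perfect fourth up.
A#3 → D#4
D3 → G3
B3 → E4
Bb4 → Eb5
Ab5 → Db6

D#4 G3 E4 Eb5 Db6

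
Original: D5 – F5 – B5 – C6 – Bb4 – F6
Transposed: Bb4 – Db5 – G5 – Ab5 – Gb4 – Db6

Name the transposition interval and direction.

From D5 to Bb4 is 3 letter names — a third of some quality.
Bb4 to D5 is 4 semitones, which makes it a major third; the second version is lower, so the direction is down.
Checking another pair — F6 → Db6 — gives the same interval.

down a major third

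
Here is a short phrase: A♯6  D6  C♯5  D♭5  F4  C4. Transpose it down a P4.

E#6 A5 G#4 Ab4 C4 G3

A#6 down a perfect fourth is E#6.
A perfect fourth down from D6 gives A5.
C#5: a fourth down reaches G, and 5 semitones makes it G#4.
Db5: a fourth down reaches A, and 5 semitones makes it Ab4.
A perfect fourth down from F4 gives C4.
A perfect fourth down from C4 gives G3.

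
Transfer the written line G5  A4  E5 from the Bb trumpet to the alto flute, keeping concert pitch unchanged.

Bb5 C5 G5

First find concert pitch: the Bb trumpet sounds a major second below written, so G5 A4 E5 sounds F5 G4 D5.
Then write for alto flute: it sounds a perfect fourth below written, so the part must be a perfect fourth above concert.
F5 → Bb5
G4 → C5
D5 → G5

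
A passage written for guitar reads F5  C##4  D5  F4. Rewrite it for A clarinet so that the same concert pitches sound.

Ab4 E#3 F4 Ab3

First find concert pitch: the guitar sounds a perfect octave below written, so F5 C##4 D5 F4 sounds F4 C##3 D4 F3.
Then write for A clarinet: it sounds a minor third below written, so the part must be a minor third above concert.
F4 → Ab4
C##3 → E#3
D4 → F4
F3 → Ab3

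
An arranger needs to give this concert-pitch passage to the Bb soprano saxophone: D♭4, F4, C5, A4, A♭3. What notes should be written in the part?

Eb4 G4 D5 B4 Bb3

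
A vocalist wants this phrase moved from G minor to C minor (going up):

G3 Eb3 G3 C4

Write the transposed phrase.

C4 Ab3 C4 F4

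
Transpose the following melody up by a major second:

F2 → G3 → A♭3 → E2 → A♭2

G2 A3 Bb3 F#2 Bb2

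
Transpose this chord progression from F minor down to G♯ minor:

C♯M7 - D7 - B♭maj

D##M7 E#7 C#maj

F minor down to G♯ minor is a diminished seventh; each chord root moves by that interval while the quality stays the same.
C♯M7: root C♯ down a diminished seventh → D##, giving D##M7.
D7: root D down a diminished seventh → E#, giving E#7.
B♭maj: root B♭ down a diminished seventh → C#, giving C#maj.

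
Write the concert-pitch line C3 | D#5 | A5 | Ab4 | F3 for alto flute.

F3 G#5 D6 Db5 Bb3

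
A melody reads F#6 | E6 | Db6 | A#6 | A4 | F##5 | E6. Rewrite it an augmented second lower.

Eb6 Db6 Cbb6 G6 Gb4 E5 Db6

F#6 becomes Eb6
E6 becomes Db6
Db6 becomes Cbb6
A#6 becomes G6
A4 becomes Gb4
F##5 becomes E5
E6 becomes Db6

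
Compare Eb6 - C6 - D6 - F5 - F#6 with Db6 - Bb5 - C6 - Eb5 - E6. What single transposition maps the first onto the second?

From Eb6 to Db6 is 2 letter names — a second of some quality.
Db6 to Eb6 is 2 semitones, which makes it a major second; the second version is lower, so the direction is down.
Checking another pair — F#6 → E6 — gives the same interval.

down a major second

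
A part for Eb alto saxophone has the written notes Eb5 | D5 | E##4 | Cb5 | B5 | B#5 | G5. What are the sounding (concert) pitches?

Written C4 on the Eb alto saxophone sounds as Eb3, a major sixth lower; apply that shift to every note.
Eb5 becomes Gb4
D5 becomes F4
E##4 becomes G##3
Cb5 becomes Ebb4
B5 becomes D5
B#5 becomes D#5
G5 becomes Bb4

Gb4 F4 G##3 Ebb4 D5 D#5 Bb4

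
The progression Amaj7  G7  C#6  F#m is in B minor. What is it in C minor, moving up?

B minor up to C minor is a minor second; each chord root moves by that interval while the quality stays the same.
Amaj7: root A up a minor second → Bb, giving Bbmaj7.
G7: root G up a minor second → Ab, giving Ab7.
C#6: root C# up a minor second → D, giving D6.
F#m: root F# up a minor second → G, giving Gm.

Bbmaj7 Ab7 D6 Gm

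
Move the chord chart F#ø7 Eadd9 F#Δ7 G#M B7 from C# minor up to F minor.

Bbø7 Abadd9 BbΔ7 CM Eb7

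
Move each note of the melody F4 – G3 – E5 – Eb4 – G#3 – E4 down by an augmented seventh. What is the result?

Gbb3 Abb2 Fb4 Fbb3 Ab2 Fb3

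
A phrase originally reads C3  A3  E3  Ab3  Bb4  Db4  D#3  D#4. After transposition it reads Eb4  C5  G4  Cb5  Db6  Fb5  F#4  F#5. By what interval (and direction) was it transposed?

From C3 to Eb4 is 10 letter names — a tenth of some quality.
C3 to Eb4 is 15 semitones, which makes it a minor tenth; the second version is higher, so the direction is up.
Checking another pair — D#4 → F#5 — gives the same interval.

up a minor tenth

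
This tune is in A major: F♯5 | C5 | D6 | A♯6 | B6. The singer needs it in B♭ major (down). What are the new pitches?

From A down to B♭ is a major seventh; apply that to each pitch.
F#5 to G4
C5 to Db4
D6 to Eb5
A#6 to B5
B6 to C6

G4 Db4 Eb5 B5 C6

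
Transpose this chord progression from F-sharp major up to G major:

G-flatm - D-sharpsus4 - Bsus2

Abbm Esus4 Csus2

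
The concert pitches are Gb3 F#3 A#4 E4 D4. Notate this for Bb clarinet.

Ab3 G#3 B#4 F#4 E4

The Bb clarinet sounds a major second below written, so the written part must be a major second above concert — transpose each note up.
Gb3 → Ab3
F#3 → G#3
A#4 → B#4
E4 → F#4
D4 → E4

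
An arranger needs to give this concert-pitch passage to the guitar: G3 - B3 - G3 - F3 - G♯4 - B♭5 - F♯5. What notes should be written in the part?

G4 B4 G4 F4 G#5 Bb6 F#6

Written C4 sounds as C3 on the guitar, so concert pitches are written a perfect octave up.
G3 to G4
B3 to B4
G3 to G4
F3 to F4
G#4 to G#5
Bb5 to Bb6
F#5 to F#6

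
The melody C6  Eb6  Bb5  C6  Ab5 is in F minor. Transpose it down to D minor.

From F down to D is a minor third; apply that to each pitch.
C6 gives A5
Eb6 gives C6
Bb5 gives G5
C6 gives A5
Ab5 gives F5

A5 C6 G5 A5 F5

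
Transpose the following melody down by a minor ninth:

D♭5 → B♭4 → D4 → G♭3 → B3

Db5 down a minor ninth is C4.
Bb4: a ninth down reaches A, and 13 semitones makes it A3.
D4 down a minor ninth is C#3.
Gb3 down a minor ninth is F2.
A minor ninth down from B3 gives A#2.

C4 A3 C#3 F2 A#2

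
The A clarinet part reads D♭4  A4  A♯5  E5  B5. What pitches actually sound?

Bb3 F#4 F##5 C#5 G#5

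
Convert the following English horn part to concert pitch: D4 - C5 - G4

Written C4 on the English horn sounds as F3, a perfect fifth lower; apply that shift to every note.
D4 gives G3
C5 gives F4
G4 gives C4

G3 F4 C4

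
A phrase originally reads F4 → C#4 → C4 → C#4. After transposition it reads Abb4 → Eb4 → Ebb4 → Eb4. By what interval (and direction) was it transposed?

up a diminished third

Take the first pair: F4 → Abb4. F to A spans 3 letter names, so the interval is some kind of third.
F4 to Abb4 is 2 semitones, which makes it a diminished third; the second version is higher, so the direction is up.
Checking another pair — C#4 → Eb4 — gives the same interval.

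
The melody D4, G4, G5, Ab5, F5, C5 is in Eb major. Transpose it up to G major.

Eb major to G major up is a major third, so every note moves up by that interval.
D4 gives F#4
G4 gives B4
G5 gives B5
Ab5 gives C6
F5 gives A5
C5 gives E5

F#4 B4 B5 C6 A5 E5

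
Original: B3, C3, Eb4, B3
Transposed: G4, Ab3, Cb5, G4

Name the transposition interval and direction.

From B3 to G4 is 6 letter names — a sixth of some quality.
B3 to G4 is 8 semitones, which makes it a minor sixth; the second version is higher, so the direction is up.
Checking another pair — B3 → G4 — gives the same interval.

up a minor sixth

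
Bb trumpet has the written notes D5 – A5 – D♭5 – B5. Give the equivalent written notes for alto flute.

F5 C6 Fb5 D6

First find concert pitch: the Bb trumpet sounds a major second below written, so D5 A5 D♭5 B5 sounds C5 G5 Cb5 A5.
Then write for alto flute: it sounds a perfect fourth below written, so the part must be a perfect fourth above concert.
C5 → F5
G5 → C6
Cb5 → Fb5
A5 → D6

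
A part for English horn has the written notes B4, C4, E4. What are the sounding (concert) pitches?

E4 F3 A3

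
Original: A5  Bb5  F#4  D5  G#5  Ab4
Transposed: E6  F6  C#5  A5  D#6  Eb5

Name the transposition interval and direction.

up a perfect fifth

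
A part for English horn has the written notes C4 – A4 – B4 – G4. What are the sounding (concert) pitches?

F3 D4 E4 C4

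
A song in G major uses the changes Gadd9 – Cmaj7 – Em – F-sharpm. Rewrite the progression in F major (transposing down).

G major down to F major is a major second; each chord root moves by that interval while the quality stays the same.
Gadd9: root G down a major second → F, giving Fadd9.
Cmaj7: root C down a major second → Bb, giving Bbmaj7.
Em: root E down a major second → D, giving Dm.
F-sharpm: root F-sharp down a major second → E, giving Em.

Fadd9 Bbmaj7 Dm Em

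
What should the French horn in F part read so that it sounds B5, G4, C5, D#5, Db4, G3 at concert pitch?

Written C4 sounds as F3 on the French horn in F, so concert pitches are written a perfect fifth up.
B5 to F#6
G4 to D5
C5 to G5
D#5 to A#5
Db4 to Ab4
G3 to D4

F#6 D5 G5 A#5 Ab4 D4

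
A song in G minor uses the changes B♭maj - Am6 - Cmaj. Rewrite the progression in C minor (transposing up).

G minor up to C minor is a perfect fourth; each chord root moves by that interval while the quality stays the same.
B♭maj: root B♭ up a perfect fourth → Eb, giving Ebmaj.
Am6: root A up a perfect fourth → D, giving Dm6.
Cmaj: root C up a perfect fourth → F, giving Fmaj.

Ebmaj Dm6 Fmaj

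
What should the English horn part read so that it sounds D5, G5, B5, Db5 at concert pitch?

A5 D6 F#6 Ab5

Written C4 sounds as F3 on the English horn, so concert pitches are written a perfect fifth up.
D5 -> A5
G5 -> D6
B5 -> F#6
Db5 -> Ab5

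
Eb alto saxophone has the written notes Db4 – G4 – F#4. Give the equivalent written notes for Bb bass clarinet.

Gb4 C5 B4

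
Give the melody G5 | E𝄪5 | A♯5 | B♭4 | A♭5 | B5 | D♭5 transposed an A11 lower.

Db4 B#3 E4 Fb3 Ebb4 F4 Abb3

G5 down an augmented eleventh is Db4.
E##5 down an augmented eleventh is B#3.
A#5: an eleventh down reaches E, and 18 semitones makes it E4.
An augmented eleventh down from Bb4 gives Fb3.
An augmented eleventh down from Ab5 gives Ebb4.
An augmented eleventh down from B5 gives F4.
Db5: an eleventh down reaches A, and 18 semitones makes it Abb3.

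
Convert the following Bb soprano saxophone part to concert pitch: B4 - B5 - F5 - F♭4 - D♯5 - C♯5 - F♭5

Written C4 on the Bb soprano saxophone sounds as Bb3, a major second lower; apply that shift to every note.
B4 -> A4
B5 -> A5
F5 -> Eb5
Fb4 -> Ebb4
D#5 -> C#5
C#5 -> B4
Fb5 -> Ebb5

A4 A5 Eb5 Ebb4 C#5 B4 Ebb5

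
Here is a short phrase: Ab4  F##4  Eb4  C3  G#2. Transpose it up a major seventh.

G5 E##5 D5 B3 F##3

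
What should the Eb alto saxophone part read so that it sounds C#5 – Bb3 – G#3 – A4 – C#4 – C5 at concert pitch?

A#5 G4 E#4 F#5 A#4 A5

The Eb alto saxophone sounds a major sixth below written, so the written part must be a major sixth above concert — transpose each note up.
C#5 → A#5
Bb3 → G4
G#3 → E#4
A4 → F#5
C#4 → A#4
C5 → A5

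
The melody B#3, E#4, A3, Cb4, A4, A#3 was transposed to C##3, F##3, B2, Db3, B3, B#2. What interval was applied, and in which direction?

down a minor seventh

From B#3 to C##3 is 7 letter names — a seventh of some quality.
C##3 to B#3 is 10 semitones, which makes it a minor seventh; the second version is lower, so the direction is down.
Checking another pair — A#3 → B#2 — gives the same interval.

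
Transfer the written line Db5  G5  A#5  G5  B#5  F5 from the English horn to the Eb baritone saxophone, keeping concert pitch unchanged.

Eb6 A6 B#6 A6 C##7 G6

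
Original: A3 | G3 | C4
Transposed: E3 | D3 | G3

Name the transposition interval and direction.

Take the first pair: A3 → E3. A to E spans 4 letter names, so the interval is some kind of fourth.
E3 to A3 is 5 semitones, which makes it a perfect fourth; the second version is lower, so the direction is down.
Checking another pair — C4 → G3 — gives the same interval.

down a perfect fourth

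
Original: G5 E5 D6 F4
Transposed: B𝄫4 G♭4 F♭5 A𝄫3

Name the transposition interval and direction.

down an augmented sixth

From G5 to Bbb4 is 6 letter names — a sixth of some quality.
Bbb4 to G5 is 10 semitones, which makes it an augmented sixth; the second version is lower, so the direction is down.
Checking another pair — F4 → Abb3 — gives the same interval.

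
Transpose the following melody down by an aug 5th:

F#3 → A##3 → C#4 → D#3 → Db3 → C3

F#3 becomes Bb2
A##3 becomes D#3
C#4 becomes F3
D#3 becomes G2
Db3 becomes Gbb2
C3 becomes Fb2

Bb2 D#3 F3 G2 Gbb2 Fb2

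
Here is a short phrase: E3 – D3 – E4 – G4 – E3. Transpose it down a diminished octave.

E#2 D#2 E#3 G#3 E#2

E3 gives E#2
D3 gives D#2
E4 gives E#3
G4 gives G#3
E3 gives E#2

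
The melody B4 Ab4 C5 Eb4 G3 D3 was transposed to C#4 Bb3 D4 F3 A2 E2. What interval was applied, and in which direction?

down a minor seventh

Take the first pair: B4 → C#4. B to C spans 7 letter names, so the interval is some kind of seventh.
C#4 to B4 is 10 semitones, which makes it a minor seventh; the second version is lower, so the direction is down.
Checking another pair — D3 → E2 — gives the same interval.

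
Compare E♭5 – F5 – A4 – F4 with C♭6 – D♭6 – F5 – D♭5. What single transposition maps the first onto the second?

From Eb5 to Cb6 is 6 letter names — a sixth of some quality.
Eb5 to Cb6 is 8 semitones, which makes it a minor sixth; the second version is higher, so the direction is up.
Checking another pair — F4 → Db5 — gives the same interval.

up a minor sixth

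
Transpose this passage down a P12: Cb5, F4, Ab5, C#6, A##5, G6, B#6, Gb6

Cb5 becomes Fb3
F4 becomes Bb2
Ab5 becomes Db4
C#6 becomes F#4
A##5 becomes D##4
G6 becomes C5
B#6 becomes E#5
Gb6 becomes Cb5

Fb3 Bb2 Db4 F#4 D##4 C5 E#5 Cb5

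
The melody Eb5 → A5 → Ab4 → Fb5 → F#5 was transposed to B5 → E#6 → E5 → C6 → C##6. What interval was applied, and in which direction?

up an augmented fifth

From Eb5 to B5 is 5 letter names — a fifth of some quality.
Eb5 to B5 is 8 semitones, which makes it an augmented fifth; the second version is higher, so the direction is up.
Checking another pair — F#5 → C##6 — gives the same interval.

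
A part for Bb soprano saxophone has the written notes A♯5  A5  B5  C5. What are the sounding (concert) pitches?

G#5 G5 A5 Bb4

Written C4 on the Bb soprano saxophone sounds as Bb3, a major second lower; apply that shift to every note.
A#5 → G#5
A5 → G5
B5 → A5
C5 → Bb4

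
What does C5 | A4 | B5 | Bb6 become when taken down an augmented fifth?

Fb4 Db4 Eb5 Ebb6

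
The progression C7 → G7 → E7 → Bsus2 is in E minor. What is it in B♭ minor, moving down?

Gb7 Db7 Bb7 Fsus2

E minor down to B♭ minor is an augmented fourth; each chord root moves by that interval while the quality stays the same.
C7: root C down an augmented fourth → Gb, giving Gb7.
G7: root G down an augmented fourth → Db, giving Db7.
E7: root E down an augmented fourth → Bb, giving Bb7.
Bsus2: root B down an augmented fourth → F, giving Fsus2.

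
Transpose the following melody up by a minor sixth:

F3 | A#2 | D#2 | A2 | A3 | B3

Db4 F#3 B2 F3 F4 G4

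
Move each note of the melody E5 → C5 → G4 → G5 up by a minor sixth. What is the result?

A minor sixth up from E5 gives C6.
C5 up a minor sixth is Ab5.
A minor sixth up from G4 gives Eb5.
G5 up a minor sixth is Eb6.

C6 Ab5 Eb5 Eb6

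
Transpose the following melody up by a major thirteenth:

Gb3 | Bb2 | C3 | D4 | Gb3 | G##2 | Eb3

Eb5 G4 A4 B5 Eb5 E##4 C5

Gb3 to Eb5
Bb2 to G4
C3 to A4
D4 to B5
Gb3 to Eb5
G##2 to E##4
Eb3 to C5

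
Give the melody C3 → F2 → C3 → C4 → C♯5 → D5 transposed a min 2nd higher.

Db3 Gb2 Db3 Db4 D5 Eb5

C3: a second up reaches D, and 1 semitone makes it Db3.
A minor second up from F2 gives Gb2.
C3: a second up reaches D, and 1 semitone makes it Db3.
C4: a second up reaches D, and 1 semitone makes it Db4.
A minor second up from C#5 gives D5.
D5: a second up reaches E, and 1 semitone makes it Eb5.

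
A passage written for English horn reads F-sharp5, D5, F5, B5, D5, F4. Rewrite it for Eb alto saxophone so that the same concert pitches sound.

G#5 E5 G5 C#6 E5 G4

First find concert pitch: the English horn sounds a perfect fifth below written, so F-sharp5 D5 F5 B5 D5 F4 sounds B4 G4 Bb4 E5 G4 Bb3.
Then write for Eb alto saxophone: it sounds a major sixth below written, so the part must be a major sixth above concert.
B4 → G#5
G4 → E5
Bb4 → G5
E5 → C#6
G4 → E5
Bb3 → G4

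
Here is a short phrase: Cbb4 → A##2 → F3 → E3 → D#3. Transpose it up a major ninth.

Cbb4 to Dbb5
A##2 to B##3
F3 to G4
E3 to F#4
D#3 to E#4

Dbb5 B##3 G4 F#4 E#4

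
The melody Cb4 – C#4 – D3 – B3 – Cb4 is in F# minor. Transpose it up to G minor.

Dbb4 D4 Eb3 C4 Dbb4

F# minor to G minor up is a minor second, so every note moves up by that interval.
Cb4 -> Dbb4
C#4 -> D4
D3 -> Eb3
B3 -> C4
Cb4 -> Dbb4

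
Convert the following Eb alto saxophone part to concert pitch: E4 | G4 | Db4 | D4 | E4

Written C4 on the Eb alto saxophone sounds as Eb3, a major sixth lower; apply that shift to every note.
E4 → G3
G4 → Bb3
Db4 → Fb3
D4 → F3
E4 → G3

G3 Bb3 Fb3 F3 G3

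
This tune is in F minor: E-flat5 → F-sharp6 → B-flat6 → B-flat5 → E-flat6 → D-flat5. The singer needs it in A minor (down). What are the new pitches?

G4 A#5 D6 D5 G5 F4

F minor to A minor down is a minor sixth, so every note moves down by that interval.
Eb5 to G4
F#6 to A#5
Bb6 to D6
Bb5 to D5
Eb6 to G5
Db5 to F4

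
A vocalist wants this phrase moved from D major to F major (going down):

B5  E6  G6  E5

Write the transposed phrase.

D5 G5 Bb5 G4

From D down to F is a major sixth; apply that to each pitch.
B5 becomes D5
E6 becomes G5
G6 becomes Bb5
E5 becomes G4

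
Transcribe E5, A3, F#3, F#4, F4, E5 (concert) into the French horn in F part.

B5 E4 C#4 C#5 C5 B5

The French horn in F sounds a perfect fifth below written, so the written part must be a perfect fifth above concert — transpose each note up.
E5 becomes B5
A3 becomes E4
F#3 becomes C#4
F#4 becomes C#5
F4 becomes C5
E5 becomes B5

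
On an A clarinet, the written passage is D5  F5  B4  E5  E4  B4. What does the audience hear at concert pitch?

B4 D5 G#4 C#5 C#4 G#4

The A clarinet sounds a minor third below written, so transpose each written note down a minor third.
D5 becomes B4
F5 becomes D5
B4 becomes G#4
E5 becomes C#5
E4 becomes C#4
B4 becomes G#4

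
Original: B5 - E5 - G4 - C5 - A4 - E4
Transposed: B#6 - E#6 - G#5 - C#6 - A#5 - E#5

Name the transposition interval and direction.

Take the first pair: B5 → B#6. B to B spans 8 letter names, so the interval is some kind of octave.
B5 to B#6 is 13 semitones, which makes it an augmented octave; the second version is higher, so the direction is up.
Checking another pair — E4 → E#5 — gives the same interval.

up an augmented octave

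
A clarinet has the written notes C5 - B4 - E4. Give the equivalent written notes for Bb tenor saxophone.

First find concert pitch: the A clarinet sounds a minor third below written, so C5 B4 E4 sounds A4 G#4 C#4.
Then write for Bb tenor saxophone: it sounds a major ninth below written, so the part must be a major ninth above concert.
A4 → B5
G#4 → A#5
C#4 → D#5

B5 A#5 D#5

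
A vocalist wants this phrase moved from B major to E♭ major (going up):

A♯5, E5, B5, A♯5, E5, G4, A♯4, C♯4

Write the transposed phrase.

B major to E♭ major up is a diminished fourth, so every note moves up by that interval.
A#5 becomes D6
E5 becomes Ab5
B5 becomes Eb6
A#5 becomes D6
E5 becomes Ab5
G4 becomes Cb5
A#4 becomes D5
C#4 becomes F4

D6 Ab5 Eb6 D6 Ab5 Cb5 D5 F4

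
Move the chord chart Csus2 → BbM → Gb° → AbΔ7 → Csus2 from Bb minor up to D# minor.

E#sus2 D#M B° C#Δ7 E#sus2

Bb minor up to D# minor is an augmented third; each chord root moves by that interval while the quality stays the same.
Csus2: root C up an augmented third → E#, giving E#sus2.
BbM: root Bb up an augmented third → D#, giving D#M.
Gb°: root Gb up an augmented third → B, giving B°.
AbΔ7: root Ab up an augmented third → C#, giving C#Δ7.
Csus2: root C up an augmented third → E#, giving E#sus2.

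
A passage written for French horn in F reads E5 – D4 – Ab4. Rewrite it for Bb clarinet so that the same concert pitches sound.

First find concert pitch: the French horn in F sounds a perfect fifth below written, so E5 D4 Ab4 sounds A4 G3 Db4.
Then write for Bb clarinet: it sounds a major second below written, so the part must be a major second above concert.
A4 → B4
G3 → A3
Db4 → Eb4

B4 A3 Eb4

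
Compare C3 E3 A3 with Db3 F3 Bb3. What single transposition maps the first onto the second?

up a minor second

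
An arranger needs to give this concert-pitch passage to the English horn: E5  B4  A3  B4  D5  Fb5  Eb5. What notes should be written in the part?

B5 F#5 E4 F#5 A5 Cb6 Bb5

Written C4 sounds as F3 on the English horn, so concert pitches are written a perfect fifth up.
E5 to B5
B4 to F#5
A3 to E4
B4 to F#5
D5 to A5
Fb5 to Cb6
Eb5 to Bb5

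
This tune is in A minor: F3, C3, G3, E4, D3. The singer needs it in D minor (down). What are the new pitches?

A minor to D minor down is a perfect fifth, so every note moves down by that interval.
F3 gives Bb2
C3 gives F2
G3 gives C3
E4 gives A3
D3 gives G2

Bb2 F2 C3 A3 G2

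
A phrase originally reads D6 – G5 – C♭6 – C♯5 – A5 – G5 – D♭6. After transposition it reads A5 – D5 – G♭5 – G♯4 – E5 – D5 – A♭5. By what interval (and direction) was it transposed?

down a perfect fourth

Take the first pair: D6 → A5. D to A spans 4 letter names, so the interval is some kind of fourth.
A5 to D6 is 5 semitones, which makes it a perfect fourth; the second version is lower, so the direction is down.
Checking another pair — Db6 → Ab5 — gives the same interval.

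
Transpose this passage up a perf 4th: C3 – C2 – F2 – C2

C3 → F3
C2 → F2
F2 → Bb2
C2 → F2

F3 F2 Bb2 F2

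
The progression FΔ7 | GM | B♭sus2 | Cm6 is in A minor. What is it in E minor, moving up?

A minor up to E minor is a perfect fifth; each chord root moves by that interval while the quality stays the same.
FΔ7: root F up a perfect fifth → C, giving CΔ7.
GM: root G up a perfect fifth → D, giving DM.
B♭sus2: root B♭ up a perfect fifth → F, giving Fsus2.
Cm6: root C up a perfect fifth → G, giving Gm6.

CΔ7 DM Fsus2 Gm6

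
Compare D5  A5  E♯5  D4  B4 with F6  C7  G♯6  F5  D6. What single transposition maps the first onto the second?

From D5 to F6 is 10 letter names — a tenth of some quality.
D5 to F6 is 15 semitones, which makes it a minor tenth; the second version is higher, so the direction is up.
Checking another pair — B4 → D6 — gives the same interval.

up a minor tenth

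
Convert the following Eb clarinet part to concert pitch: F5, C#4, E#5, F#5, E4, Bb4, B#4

Ab5 E4 G#5 A5 G4 Db5 D#5

The Eb clarinet sounds a minor third above written, so transpose each written note up a minor third.
F5 gives Ab5
C#4 gives E4
E#5 gives G#5
F#5 gives A5
E4 gives G4
Bb4 gives Db5
B#4 gives D#5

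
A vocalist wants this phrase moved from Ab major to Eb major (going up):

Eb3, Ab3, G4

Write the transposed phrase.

Bb3 Eb4 D5

Ab major to Eb major up is a perfect fifth, so every note moves up by that interval.
Eb3 → Bb3
Ab3 → Eb4
G4 → D5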